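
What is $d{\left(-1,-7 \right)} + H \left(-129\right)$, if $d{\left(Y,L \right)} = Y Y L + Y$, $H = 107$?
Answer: $-13811$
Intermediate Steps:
$d{\left(Y,L \right)} = Y + L Y^{2}$ ($d{\left(Y,L \right)} = Y^{2} L + Y = L Y^{2} + Y = Y + L Y^{2}$)
$d{\left(-1,-7 \right)} + H \left(-129\right) = - (1 - -7) + 107 \left(-129\right) = - (1 + 7) - 13803 = \left(-1\right) 8 - 13803 = -8 - 13803 = -13811$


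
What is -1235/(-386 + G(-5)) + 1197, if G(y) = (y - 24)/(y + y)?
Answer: 4598057/3831 ≈ 1200.2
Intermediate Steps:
G(y) = (-24 + y)/(2*y) (G(y) = (-24 + y)/((2*y)) = (-24 + y)*(1/(2*y)) = (-24 + y)/(2*y))
-1235/(-386 + G(-5)) + 1197 = -1235/(-386 + (1/2)*(-24 - 5)/(-5)) + 1197 = -1235/(-386 + (1/2)*(-1/5)*(-29)) + 1197 = -1235/(-386 + 29/10) + 1197 = -1235/(-3831/10) + 1197 = -1235*(-10/3831) + 1197 = 12350/3831 + 1197 = 4598057/3831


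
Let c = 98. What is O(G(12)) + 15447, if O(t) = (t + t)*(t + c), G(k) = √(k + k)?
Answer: 15495 + 392*√6 ≈ 16455.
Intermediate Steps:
G(k) = √2*√k (G(k) = √(2*k) = √2*√k)
O(t) = 2*t*(98 + t) (O(t) = (t + t)*(t + 98) = (2*t)*(98 + t) = 2*t*(98 + t))
O(G(12)) + 15447 = 2*(√2*√12)*(98 + √2*√12) + 15447 = 2*(√2*(2*√3))*(98 + √2*(2*√3)) + 15447 = 2*(2*√6)*(98 + 2*√6) + 15447 = 4*√6*(98 + 2*√6) + 15447 = 15447 + 4*√6*(98 + 2*√6)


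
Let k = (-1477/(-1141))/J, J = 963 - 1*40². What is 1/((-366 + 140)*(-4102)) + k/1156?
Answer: -1349631/1987014054662 ≈ -6.7923e-7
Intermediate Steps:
J = -637 (J = 963 - 1*1600 = 963 - 1600 = -637)
k = -211/103831 (k = -1477/(-1141)/(-637) = -1477*(-1/1141)*(-1/637) = (211/163)*(-1/637) = -211/103831 ≈ -0.0020321)
1/((-366 + 140)*(-4102)) + k/1156 = 1/((-366 + 140)*(-4102)) - 211/103831/1156 = -1/4102/(-226) - 211/103831*1/1156 = -1/226*(-1/4102) - 211/120028636 = 1/927052 - 211/120028636 = -1349631/1987014054662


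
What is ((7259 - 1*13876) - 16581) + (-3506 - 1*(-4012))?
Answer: -22692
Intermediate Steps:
((7259 - 1*13876) - 16581) + (-3506 - 1*(-4012)) = ((7259 - 13876) - 16581) + (-3506 + 4012) = (-6617 - 16581) + 506 = -23198 + 506 = -22692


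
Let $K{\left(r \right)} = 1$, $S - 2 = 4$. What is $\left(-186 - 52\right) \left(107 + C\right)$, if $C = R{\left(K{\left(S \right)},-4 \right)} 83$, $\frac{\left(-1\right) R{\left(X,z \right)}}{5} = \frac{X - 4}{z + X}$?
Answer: $73304$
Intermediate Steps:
$S = 6$ ($S = 2 + 4 = 6$)
$R{\left(X,z \right)} = - \frac{5 \left(-4 + X\right)}{X + z}$ ($R{\left(X,z \right)} = - 5 \frac{X - 4}{z + X} = - 5 \frac{-4 + X}{X + z} = - \frac{5 \left(-4 + X\right)}{X + z}$)
$C = -415$ ($C = \frac{5 \left(4 - 1\right)}{1 - 4} \cdot 83 = \frac{5 \left(4 - 1\right)}{-3} \cdot 83 = 5 \left(- \frac{1}{3}\right) 3 \cdot 83 = \left(-5\right) 83 = -415$)
$\left(-186 - 52\right) \left(107 + C\right) = \left(-186 - 52\right) \left(107 - 415\right) = \left(-238\right) \left(-308\right) = 73304$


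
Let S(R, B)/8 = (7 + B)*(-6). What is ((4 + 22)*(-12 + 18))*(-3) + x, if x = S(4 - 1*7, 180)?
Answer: -9444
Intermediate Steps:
S(R, B) = -336 - 48*B (S(R, B) = 8*((7 + B)*(-6)) = 8*(-42 - 6*B) = -336 - 48*B)
x = -8976 (x = -336 - 48*180 = -336 - 8640 = -8976)
((4 + 22)*(-12 + 18))*(-3) + x = ((4 + 22)*(-12 + 18))*(-3) - 8976 = (26*6)*(-3) - 8976 = 156*(-3) - 8976 = -468 - 8976 = -9444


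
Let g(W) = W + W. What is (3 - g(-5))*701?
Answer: 9113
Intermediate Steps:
g(W) = 2*W
(3 - g(-5))*701 = (3 - 2*(-5))*701 = (3 - 1*(-10))*701 = (3 + 10)*701 = 13*701 = 9113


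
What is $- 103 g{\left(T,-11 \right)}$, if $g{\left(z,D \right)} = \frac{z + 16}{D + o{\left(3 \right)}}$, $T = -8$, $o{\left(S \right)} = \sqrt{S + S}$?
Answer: $\frac{9064}{115} + \frac{824 \sqrt{6}}{115} \approx 96.369$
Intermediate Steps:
$o{\left(S \right)} = \sqrt{2} \sqrt{S}$ ($o{\left(S \right)} = \sqrt{2 S} = \sqrt{2} \sqrt{S}$)
$g{\left(z,D \right)} = \frac{16 + z}{D + \sqrt{6}}$ ($g{\left(z,D \right)} = \frac{z + 16}{D + \sqrt{2} \sqrt{3}} = \frac{16 + z}{D + \sqrt{6}}$)
$- 103 g{\left(T,-11 \right)} = - 103 \frac{16 - 8}{-11 + \sqrt{6}} = - 103 \frac{1}{-11 + \sqrt{6}} \cdot 8 = - 103 \frac{8}{-11 + \sqrt{6}} = - \frac{824}{-11 + \sqrt{6}}$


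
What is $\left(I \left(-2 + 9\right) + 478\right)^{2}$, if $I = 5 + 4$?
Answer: $292681$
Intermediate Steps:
$I = 9$
$\left(I \left(-2 + 9\right) + 478\right)^{2} = \left(9 \left(-2 + 9\right) + 478\right)^{2} = \left(9 \cdot 7 + 478\right)^{2} = \left(63 + 478\right)^{2} = 541^{2} = 292681$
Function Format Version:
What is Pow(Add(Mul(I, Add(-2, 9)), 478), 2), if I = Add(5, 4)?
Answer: 292681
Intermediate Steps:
I = 9
Pow(Add(Mul(I, Add(-2, 9)), 478), 2) = Pow(Add(Mul(9, Add(-2, 9)), 478), 2) = Pow(Add(Mul(9, 7), 478), 2) = Pow(Add(63, 478), 2) = Pow(541, 2) = 292681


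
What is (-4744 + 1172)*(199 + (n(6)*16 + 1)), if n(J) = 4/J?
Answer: -2257504/3 ≈ -7.5250e+5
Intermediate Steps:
(-4744 + 1172)*(199 + (n(6)*16 + 1)) = (-4744 + 1172)*(199 + ((4/6)*16 + 1)) = -3572*(199 + ((4*(1/6))*16 + 1)) = -3572*(199 + ((2/3)*16 + 1)) = -3572*(199 + (32/3 + 1)) = -3572*(199 + 35/3) = -3572*632/3 = -2257504/3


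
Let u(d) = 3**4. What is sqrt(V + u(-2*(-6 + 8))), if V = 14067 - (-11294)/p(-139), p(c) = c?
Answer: sqrt(271783642)/139 ≈ 118.60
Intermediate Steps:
V = 1944019/139 (V = 14067 - (-11294)/(-139) = 14067 - (-11294)*(-1)/139 = 14067 - 1*11294/139 = 14067 - 11294/139 = 1944019/139 ≈ 13986.)
u(d) = 81
sqrt(V + u(-2*(-6 + 8))) = sqrt(1944019/139 + 81) = sqrt(1955278/139) = sqrt(271783642)/139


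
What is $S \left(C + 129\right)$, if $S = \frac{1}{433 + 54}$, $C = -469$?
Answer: $- \frac{340}{487} \approx -0.69815$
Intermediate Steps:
$S = \frac{1}{487} \approx 0.0020534$
$S \left(C + 129\right) = \frac{-469 + 129}{487} = \frac{1}{487} \left(-340\right) = - \frac{340}{487}$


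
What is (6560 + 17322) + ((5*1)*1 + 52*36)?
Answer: 25759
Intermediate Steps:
(6560 + 17322) + ((5*1)*1 + 52*36) = 23882 + (5*1 + 1872) = 23882 + (5 + 1872) = 23882 + 1877 = 25759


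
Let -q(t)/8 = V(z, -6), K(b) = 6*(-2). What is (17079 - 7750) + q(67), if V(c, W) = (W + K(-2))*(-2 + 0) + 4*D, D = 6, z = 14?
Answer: 8849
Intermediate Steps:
K(b) = -12
V(c, W) = 48 - 2*W (V(c, W) = (W - 12)*(-2 + 0) + 4*6 = (-12 + W)*(-2) + 24 = (24 - 2*W) + 24 = 48 - 2*W)
q(t) = -480 (q(t) = -8*(48 - 2*(-6)) = -8*(48 + 12) = -8*60 = -480)
(17079 - 7750) + q(67) = (17079 - 7750) - 480 = 9329 - 480 = 8849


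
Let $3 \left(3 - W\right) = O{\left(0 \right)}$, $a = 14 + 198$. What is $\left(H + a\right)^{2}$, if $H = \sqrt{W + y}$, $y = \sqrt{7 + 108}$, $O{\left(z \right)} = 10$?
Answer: $\frac{\left(636 + \sqrt{3} \sqrt{-1 + 3 \sqrt{115}}\right)^{2}}{9} \approx 46321.0$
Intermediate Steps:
$a = 212$
$W = - \frac{1}{3}$ ($W = 3 - \frac{10}{3} = - \frac{1}{3} \approx -0.33333$)
$y = \sqrt{115} \approx 10.724$
$H = \sqrt{- \frac{1}{3} + \sqrt{115}} \approx 3.2234$
$\left(H + a\right)^{2} = \left(\frac{\sqrt{-3 + 9 \sqrt{115}}}{3} + 212\right)^{2} = \left(212 + \frac{\sqrt{-3 + 9 \sqrt{115}}}{3}\right)^{2}$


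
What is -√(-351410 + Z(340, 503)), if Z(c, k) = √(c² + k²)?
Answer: -I*√(351410 - √368609) ≈ -592.29*I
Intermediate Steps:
-√(-351410 + Z(340, 503)) = -√(-351410 + √(340² + 503²)) = -√(-351410 + √(115600 + 253009)) = -√(-351410 + √368609)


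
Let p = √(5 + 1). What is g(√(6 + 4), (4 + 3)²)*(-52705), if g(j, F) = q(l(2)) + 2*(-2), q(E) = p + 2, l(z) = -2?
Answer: 105410 - 52705*√6 ≈ -23690.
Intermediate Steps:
p = √6 ≈ 2.4495
q(E) = 2 + √6 (q(E) = √6 + 2 = 2 + √6)
g(j, F) = -2 + √6 (g(j, F) = (2 + √6) + 2*(-2) = (2 + √6) - 4 = -2 + √6)
g(√(6 + 4), (4 + 3)²)*(-52705) = (-2 + √6)*(-52705) = 105410 - 52705*√6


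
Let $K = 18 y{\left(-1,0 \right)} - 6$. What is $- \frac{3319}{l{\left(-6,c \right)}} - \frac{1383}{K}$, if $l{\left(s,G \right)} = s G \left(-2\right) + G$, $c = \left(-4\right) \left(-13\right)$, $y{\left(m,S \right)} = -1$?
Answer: $\frac{71271}{1352} \approx 52.715$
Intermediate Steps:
$c = 52$
$K = -24$ ($K = 18 \left(-1\right) - 6 = -18 - 6 = -24$)
$l{\left(s,G \right)} = G - 2 G s$ ($l{\left(s,G \right)} = G s \left(-2\right) + G = - 2 G s + G = G - 2 G s$)
$- \frac{3319}{l{\left(-6,c \right)}} - \frac{1383}{K} = - \frac{3319}{52 \left(1 - -12\right)} - \frac{1383}{-24} = - \frac{3319}{52 \left(1 + 12\right)} - - \frac{461}{8} = - \frac{3319}{52 \cdot 13} + \frac{461}{8} = - \frac{3319}{676} + \frac{461}{8} = \frac{71271}{1352}$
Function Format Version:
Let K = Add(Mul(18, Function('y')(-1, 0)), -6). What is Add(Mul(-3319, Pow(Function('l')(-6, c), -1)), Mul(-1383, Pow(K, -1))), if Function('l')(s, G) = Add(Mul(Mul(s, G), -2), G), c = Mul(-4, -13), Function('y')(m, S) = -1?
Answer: Rational(71271, 1352) ≈ 52.715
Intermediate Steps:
c = 52
K = -24 (K = Add(Mul(18, -1), -6) = Add(-18, -6) = -24)
Function('l')(s, G) = Add(G, Mul(-2, G, s)) (Function('l')(s, G) = Add(Mul(Mul(G, s), -2), G) = Add(Mul(-2, G, s), G) = Add(G, Mul(-2, G, s)))
Add(Mul(-3319, Pow(Function('l')(-6, c), -1)), Mul(-1383, Pow(K, -1))) = Add(Mul(-3319, Pow(Mul(52, Add(1, Mul(-2, -6))), -1)), Mul(-1383, Pow(-24, -1))) = Add(Mul(-3319, Pow(Mul(52, Add(1, 12)), -1)), Mul(-1383, Rational(-1, 24))) = Add(Mul(-3319, Pow(Mul(52, 13), -1)), Rational(461, 8)) = Add(Mul(-3319, Pow(676, -1)), Rational(461, 8)) = Add(Mul(-3319, Rational(1, 676)), Rational(461, 8)) = Add(Rational(-3319, 676), Rational(461, 8)) = Rational(71271, 1352)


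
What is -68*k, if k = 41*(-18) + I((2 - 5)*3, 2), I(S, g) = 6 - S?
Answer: 49164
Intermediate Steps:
k = -723 (k = 41*(-18) + (6 - (2 - 5)*3) = -738 + (6 - (-3)*3) = -738 + (6 - 1*(-9)) = -738 + (6 + 9) = -738 + 15 = -723)
-68*k = -68*(-723) = 49164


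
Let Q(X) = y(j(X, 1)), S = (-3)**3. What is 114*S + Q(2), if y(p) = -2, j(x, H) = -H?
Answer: -3080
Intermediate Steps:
S = -27
Q(X) = -2
114*S + Q(2) = 114*(-27) - 2 = -3078 - 2 = -3080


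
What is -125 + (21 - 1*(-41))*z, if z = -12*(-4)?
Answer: 2851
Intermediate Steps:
z = 48
-125 + (21 - 1*(-41))*z = -125 + (21 - 1*(-41))*48 = -125 + (21 + 41)*48 = -125 + 62*48 = -125 + 2976 = 2851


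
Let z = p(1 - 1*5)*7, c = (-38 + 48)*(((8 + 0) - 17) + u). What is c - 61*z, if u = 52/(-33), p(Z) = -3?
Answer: 38783/33 ≈ 1175.2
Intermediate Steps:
u = -52/33 (u = 52*(-1/33) = -52/33 ≈ -1.5758)
c = -3490/33 (c = (-38 + 48)*(((8 + 0) - 17) - 52/33) = 10*((8 - 17) - 52/33) = 10*(-9 - 52/33) = 10*(-349/33) = -3490/33 ≈ -105.76)
z = -21 (z = -3*7 = -21)
c - 61*z = -3490/33 - 61*(-21) = -3490/33 + 1281 = 38783/33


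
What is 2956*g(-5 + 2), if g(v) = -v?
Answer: 8868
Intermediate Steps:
2956*g(-5 + 2) = 2956*(-(-5 + 2)) = 2956*(-1*(-3)) = 2956*3 = 8868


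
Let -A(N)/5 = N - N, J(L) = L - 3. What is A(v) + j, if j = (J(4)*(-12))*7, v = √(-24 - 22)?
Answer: -84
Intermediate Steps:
J(L) = -3 + L
v = I*√46 (v = √(-46) = I*√46 ≈ 6.7823*I)
A(N) = 0 (A(N) = -5*(N - N) = -5*0 = 0)
j = -84 (j = ((-3 + 4)*(-12))*7 = (1*(-12))*7 = -12*7 = -84)
A(v) + j = 0 - 84 = -84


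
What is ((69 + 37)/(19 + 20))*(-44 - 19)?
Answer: -2226/13 ≈ -171.23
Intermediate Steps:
((69 + 37)/(19 + 20))*(-44 - 19) = (106/39)*(-63) = -2226/13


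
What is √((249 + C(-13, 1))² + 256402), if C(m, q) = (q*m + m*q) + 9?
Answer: √310226 ≈ 556.98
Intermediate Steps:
C(m, q) = 9 + 2*m*q (C(m, q) = (m*q + m*q) + 9 = 2*m*q + 9 = 9 + 2*m*q)
√((249 + C(-13, 1))² + 256402) = √((249 + (9 + 2*(-13)*1))² + 256402) = √((249 + (9 - 26))² + 256402) = √((249 - 17)² + 256402) = √(232² + 256402) = √(53824 + 256402) = √310226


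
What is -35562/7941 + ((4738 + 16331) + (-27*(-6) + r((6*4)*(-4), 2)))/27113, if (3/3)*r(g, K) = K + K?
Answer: -265188457/71768111 ≈ -3.6951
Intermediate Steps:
r(g, K) = 2*K (r(g, K) = K + K = 2*K)
-35562/7941 + ((4738 + 16331) + (-27*(-6) + r((6*4)*(-4), 2)))/27113 = -35562/7941 + ((4738 + 16331) + (-27*(-6) + 2*2))/27113 = -35562*1/7941 + (21069 + (162 + 4))*(1/27113) = -11854/2647 + (21069 + 166)*(1/27113) = -11854/2647 + 21235*(1/27113) = -11854/2647 + 21235/27113 = -265188457/71768111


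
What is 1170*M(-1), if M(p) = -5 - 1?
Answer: -7020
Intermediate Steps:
M(p) = -6
1170*M(-1) = 1170*(-6) = -7020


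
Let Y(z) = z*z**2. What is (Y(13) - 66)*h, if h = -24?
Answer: -51144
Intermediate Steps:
Y(z) = z**3
(Y(13) - 66)*h = (13**3 - 66)*(-24) = (2197 - 66)*(-24) = 2131*(-24) = -51144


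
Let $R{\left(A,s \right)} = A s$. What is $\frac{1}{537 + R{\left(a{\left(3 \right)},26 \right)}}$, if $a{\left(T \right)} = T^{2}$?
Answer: $\frac{1}{771} \approx 0.001297$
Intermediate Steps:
$\frac{1}{537 + R{\left(a{\left(3 \right)},26 \right)}} = \frac{1}{537 + 3^{2} \cdot 26} = \frac{1}{537 + 9 \cdot 26} = \frac{1}{537 + 234} = \frac{1}{771}$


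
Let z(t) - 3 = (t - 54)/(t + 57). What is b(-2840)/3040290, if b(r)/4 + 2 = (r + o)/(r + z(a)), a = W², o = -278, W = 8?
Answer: -618512/521815613715 ≈ -1.1853e-6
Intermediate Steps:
a = 64 (a = 8² = 64)
z(t) = 3 + (-54 + t)/(57 + t) (z(t) = 3 + (t - 54)/(t + 57) = 3 + (-54 + t)/(57 + t))
b(r) = -8 + 4*(-278 + r)/(373/121 + r) (b(r) = -8 + 4*((r - 278)/(r + (117 + 4*64)/(57 + 64))) = -8 + 4*((-278 + r)/(r + (117 + 256)/121)) = -8 + 4*((-278 + r)/(r + (1/121)*373)) = -8 + 4*((-278 + r)/(r + 373/121)) = -8 + 4*((-278 + r)/(373/121 + r)) = -8 + 4*(-278 + r)/(373/121 + r))
b(-2840)/3040290 = (4*(-34384 - 121*(-2840))/(373 + 121*(-2840)))/3040290 = (4*(-34384 + 343640)/(373 - 343640))*(1/3040290) = (4*309256/(-343267))*(1/3040290) = (4*(-1/343267)*309256)*(1/3040290) = -1237024/343267*1/3040290 = -618512/521815613715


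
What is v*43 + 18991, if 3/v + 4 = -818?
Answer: 5203491/274 ≈ 18991.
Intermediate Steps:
v = -1/274 (v = 3/(-4 - 818) = 3/(-822) = 3*(-1/822) = -1/274 ≈ -0.0036496)
v*43 + 18991 = -1/274*43 + 18991 = -43/274 + 18991 = 5203491/274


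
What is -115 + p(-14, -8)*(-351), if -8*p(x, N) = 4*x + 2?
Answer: -9937/4 ≈ -2484.3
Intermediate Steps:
p(x, N) = -1/4 - x/2 (p(x, N) = -(4*x + 2)/8 = -(2 + 4*x)/8 = -1/4 - x/2)
-115 + p(-14, -8)*(-351) = -115 + (-1/4 - 1/2*(-14))*(-351) = -115 + (-1/4 + 7)*(-351) = -115 + (27/4)*(-351) = -115 - 9477/4 = -9937/4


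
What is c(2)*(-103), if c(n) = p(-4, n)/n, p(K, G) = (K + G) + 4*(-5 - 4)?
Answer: 1957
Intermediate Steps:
p(K, G) = -36 + G + K (p(K, G) = (G + K) + 4*(-9) = (G + K) - 36 = -36 + G + K)
c(n) = (-40 + n)/n (c(n) = (-36 + n - 4)/n = (-40 + n)/n)
c(2)*(-103) = ((-40 + 2)/2)*(-103) = ((½)*(-38))*(-103) = -19*(-103) = 1957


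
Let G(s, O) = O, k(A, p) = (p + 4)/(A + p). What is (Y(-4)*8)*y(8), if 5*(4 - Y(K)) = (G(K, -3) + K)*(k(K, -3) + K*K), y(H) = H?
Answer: 8384/5 ≈ 1676.8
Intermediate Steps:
k(A, p) = (4 + p)/(A + p)
Y(K) = 4 - (-3 + K)*(K² + 1/(-3 + K))/5 (Y(K) = 4 - (-3 + K)*((4 - 3)/(K - 3) + K*K)/5 = 4 - (-3 + K)*(1/(-3 + K) + K²)/5 = 4 - (-3 + K)*(K² + 1/(-3 + K))/5)
(Y(-4)*8)*y(8) = ((19/5 - ⅕*(-4)³ + (⅗)*(-4)²)*8)*8 = ((19/5 - ⅕*(-64) + (⅗)*16)*8)*8 = ((19/5 + 64/5 + 48/5)*8)*8 = ((131/5)*8)*8 = (1048/5)*8 = 8384/5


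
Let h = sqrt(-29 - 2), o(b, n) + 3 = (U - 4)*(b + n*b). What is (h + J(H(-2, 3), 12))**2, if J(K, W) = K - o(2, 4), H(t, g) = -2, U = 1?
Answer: (31 + I*sqrt(31))**2 ≈ 930.0 + 345.2*I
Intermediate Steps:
o(b, n) = -3 - 3*b - 3*b*n (o(b, n) = -3 + (1 - 4)*(b + n*b) = -3 - 3*(b + b*n) = -3 + (-3*b - 3*b*n) = -3 - 3*b - 3*b*n)
J(K, W) = 33 + K (J(K, W) = K - (-3 - 3*2 - 3*2*4) = K - (-3 - 6 - 24) = K - 1*(-33) = K + 33 = 33 + K)
h = I*sqrt(31) (h = sqrt(-31) = I*sqrt(31) ≈ 5.5678*I)
(h + J(H(-2, 3), 12))**2 = (I*sqrt(31) + (33 - 2))**2 = (I*sqrt(31) + 31)**2 = (31 + I*sqrt(31))**2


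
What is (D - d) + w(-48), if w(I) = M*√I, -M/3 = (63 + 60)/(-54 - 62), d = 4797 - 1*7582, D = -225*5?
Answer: 1660 + 369*I*√3/29 ≈ 1660.0 + 22.039*I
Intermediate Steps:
D = -1125
d = -2785 (d = 4797 - 7582 = -2785)
M = 369/116 (M = -3*(63 + 60)/(-54 - 62) = -369/(-116) = -369*(-1)/116 = -3*(-123/116) = 369/116 ≈ 3.1810)
w(I) = 369*√I/116
(D - d) + w(-48) = (-1125 - 1*(-2785)) + 369*√(-48)/116 = (-1125 + 2785) + 369*(4*I*√3)/116 = 1660 + 369*I*√3/29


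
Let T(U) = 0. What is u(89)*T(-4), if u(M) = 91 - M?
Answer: 0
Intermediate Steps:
u(89)*T(-4) = (91 - 1*89)*0 = (91 - 89)*0 = 2*0 = 0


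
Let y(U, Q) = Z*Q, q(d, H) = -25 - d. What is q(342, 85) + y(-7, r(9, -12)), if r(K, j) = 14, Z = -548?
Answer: -8039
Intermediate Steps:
y(U, Q) = -548*Q
q(342, 85) + y(-7, r(9, -12)) = (-25 - 1*342) - 548*14 = (-25 - 342) - 7672 = -367 - 7672 = -8039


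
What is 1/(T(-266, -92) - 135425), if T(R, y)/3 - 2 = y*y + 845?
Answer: -1/107492 ≈ -9.3030e-6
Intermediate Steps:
T(R, y) = 2541 + 3*y² (T(R, y) = 6 + 3*(y*y + 845) = 6 + 3*(y² + 845) = 6 + 3*(845 + y²) = 6 + (2535 + 3*y²) = 2541 + 3*y²)
1/(T(-266, -92) - 135425) = 1/((2541 + 3*(-92)²) - 135425) = 1/((2541 + 3*8464) - 135425) = 1/((2541 + 25392) - 135425) = 1/(27933 - 135425) = 1/(-107492) = -1/107492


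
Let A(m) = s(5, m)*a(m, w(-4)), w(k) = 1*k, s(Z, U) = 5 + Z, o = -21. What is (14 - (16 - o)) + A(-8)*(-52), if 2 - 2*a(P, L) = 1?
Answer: -283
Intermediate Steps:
w(k) = k
a(P, L) = ½ (a(P, L) = 1 - ½*1 = 1 - ½ = ½)
A(m) = 5 (A(m) = (5 + 5)*(½) = 10*(½) = 5)
(14 - (16 - o)) + A(-8)*(-52) = (14 - (16 - 1*(-21))) + 5*(-52) = (14 - (16 + 21)) - 260 = (14 - 1*37) - 260 = (14 - 37) - 260 = -23 - 260 = -283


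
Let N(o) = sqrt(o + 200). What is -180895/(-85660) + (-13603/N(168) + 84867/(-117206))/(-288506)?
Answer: 152922638245711/72414039216394 + 13603*sqrt(23)/26542552 ≈ 2.1142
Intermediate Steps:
N(o) = sqrt(200 + o)
-180895/(-85660) + (-13603/N(168) + 84867/(-117206))/(-288506) = -180895/(-85660) + (-13603/sqrt(200 + 168) + 84867/(-117206))/(-288506) = -180895*(-1/85660) + (-13603*sqrt(23)/92 + 84867*(-1/117206))*(-1/288506) = 36179/17132 + (-13603*sqrt(23)/92 - 84867/117206)*(-1/288506) = 36179/17132 + (-84867/117206 - 13603*sqrt(23)/92)*(-1/288506) = 36179/17132 + (84867/33814634236 + 13603*sqrt(23)/26542552) = 152922638245711/72414039216394 + 13603*sqrt(23)/26542552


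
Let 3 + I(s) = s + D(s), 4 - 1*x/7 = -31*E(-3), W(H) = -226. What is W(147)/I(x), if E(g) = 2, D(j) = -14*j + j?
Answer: 226/5547 ≈ 0.040743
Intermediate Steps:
D(j) = -13*j
x = 462 (x = 28 - (-217)*2 = 28 - 7*(-62) = 28 + 434 = 462)
I(s) = -3 - 12*s (I(s) = -3 + (s - 13*s) = -3 - 12*s)
W(147)/I(x) = -226/(-3 - 12*462) = -226/(-3 - 5544) = -226/(-5547) = -226*(-1/5547) = 226/5547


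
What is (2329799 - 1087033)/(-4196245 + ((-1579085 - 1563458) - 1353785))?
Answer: -1242766/8692573 ≈ -0.14297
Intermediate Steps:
(2329799 - 1087033)/(-4196245 + ((-1579085 - 1563458) - 1353785)) = 1242766/(-4196245 + (-3142543 - 1353785)) = 1242766/(-4196245 - 4496328) = 1242766/(-8692573) = 1242766*(-1/8692573) = -1242766/8692573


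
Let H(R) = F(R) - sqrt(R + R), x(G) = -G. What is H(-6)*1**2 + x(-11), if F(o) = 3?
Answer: 14 - 2*I*sqrt(3) ≈ 14.0 - 3.4641*I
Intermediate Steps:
H(R) = 3 - sqrt(2)*sqrt(R) (H(R) = 3 - sqrt(R + R) = 3 - sqrt(2*R) = 3 - sqrt(2)*sqrt(R))
H(-6)*1**2 + x(-11) = (3 - sqrt(2)*sqrt(-6))*1**2 - 1*(-11) = (3 - sqrt(2)*I*sqrt(6))*1 + 11 = (3 - 2*I*sqrt(3))*1 + 11 = (3 - 2*I*sqrt(3)) + 11 = 14 - 2*I*sqrt(3)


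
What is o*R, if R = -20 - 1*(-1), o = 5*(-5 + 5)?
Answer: 0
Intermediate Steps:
o = 0 (o = 5*0 = 0)
R = -19 (R = -20 + 1 = -19)
o*R = 0*(-19) = 0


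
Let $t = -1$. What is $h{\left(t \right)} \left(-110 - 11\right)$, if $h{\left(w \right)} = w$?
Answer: $121$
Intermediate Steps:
$h{\left(t \right)} \left(-110 - 11\right) = - (-110 - 11) = \left(-1\right) \left(-121\right) = 121$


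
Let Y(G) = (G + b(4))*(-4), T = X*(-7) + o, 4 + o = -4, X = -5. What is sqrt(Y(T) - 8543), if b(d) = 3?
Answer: I*sqrt(8663) ≈ 93.075*I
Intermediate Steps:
o = -8 (o = -4 - 4 = -8)
T = 27 (T = -5*(-7) - 8 = 35 - 8 = 27)
Y(G) = -12 - 4*G (Y(G) = (G + 3)*(-4) = (3 + G)*(-4) = -12 - 4*G)
sqrt(Y(T) - 8543) = sqrt((-12 - 4*27) - 8543) = sqrt((-12 - 108) - 8543) = sqrt(-120 - 8543) = sqrt(-8663) = I*sqrt(8663)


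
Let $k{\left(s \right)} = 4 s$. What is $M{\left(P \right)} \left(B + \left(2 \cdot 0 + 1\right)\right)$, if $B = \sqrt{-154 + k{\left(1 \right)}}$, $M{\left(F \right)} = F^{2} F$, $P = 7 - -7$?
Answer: $2744 + 13720 i \sqrt{6} \approx 2744.0 + 33607.0 i$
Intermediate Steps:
$P = 14$ ($P = 7 + 7 = 14$)
$M{\left(F \right)} = F^{3}$
$B = 5 i \sqrt{6}$ ($B = \sqrt{-154 + 4 \cdot 1} = \sqrt{-154 + 4} = \sqrt{-150} = 5 i \sqrt{6} \approx 12.247 i$)
$M{\left(P \right)} \left(B + \left(2 \cdot 0 + 1\right)\right) = 14^{3} \left(5 i \sqrt{6} + \left(2 \cdot 0 + 1\right)\right) = 2744 \left(5 i \sqrt{6} + \left(0 + 1\right)\right) = 2744 \left(5 i \sqrt{6} + 1\right) = 2744 \left(1 + 5 i \sqrt{6}\right) = 2744 + 13720 i \sqrt{6}$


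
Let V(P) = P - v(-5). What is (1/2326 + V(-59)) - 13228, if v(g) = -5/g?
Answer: -30907887/2326 ≈ -13288.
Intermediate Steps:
V(P) = -1 + P (V(P) = P - (-5)/(-5) = P - (-5)*(-1)/5 = P - 1*1 = P - 1 = -1 + P)
(1/2326 + V(-59)) - 13228 = (1/2326 + (-1 - 59)) - 13228 = (1/2326 - 60) - 13228 = -139559/2326 - 13228 = -30907887/2326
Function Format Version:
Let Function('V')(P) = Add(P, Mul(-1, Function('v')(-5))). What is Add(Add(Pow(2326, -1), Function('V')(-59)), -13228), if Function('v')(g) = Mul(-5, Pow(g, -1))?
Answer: Rational(-30907887, 2326) ≈ -13288.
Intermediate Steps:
Function('V')(P) = Add(-1, P) (Function('V')(P) = Add(P, Mul(-1, Mul(-5, Pow(-5, -1)))) = Add(P, Mul(-1, Mul(-5, Rational(-1, 5)))) = Add(P, Mul(-1, 1)) = Add(P, -1) = Add(-1, P))
Add(Add(Pow(2326, -1), Function('V')(-59)), -13228) = Add(Add(Pow(2326, -1), Add(-1, -59)), -13228) = Add(Add(Rational(1, 2326), -60), -13228) = Add(Rational(-139559, 2326), -13228) = Rational(-30907887, 2326)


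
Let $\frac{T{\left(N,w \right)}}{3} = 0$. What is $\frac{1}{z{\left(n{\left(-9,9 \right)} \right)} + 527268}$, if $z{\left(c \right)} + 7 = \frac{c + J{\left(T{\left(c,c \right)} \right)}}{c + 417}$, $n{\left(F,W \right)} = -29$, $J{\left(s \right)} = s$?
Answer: $\frac{388}{204577239} \approx 1.8966 \cdot 10^{-6}$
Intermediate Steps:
$T{\left(N,w \right)} = 0$ ($T{\left(N,w \right)} = 3 \cdot 0 = 0$)
$z{\left(c \right)} = -7 + \frac{c}{417 + c}$ ($z{\left(c \right)} = -7 + \frac{c + 0}{c + 417} = -7 + \frac{c}{417 + c}$)
$\frac{1}{z{\left(n{\left(-9,9 \right)} \right)} + 527268} = \frac{1}{\frac{3 \left(-973 - -58\right)}{417 - 29} + 527268} = \frac{1}{\frac{3 \left(-973 + 58\right)}{388} + 527268} = \frac{1}{3 \cdot \frac{1}{388} \left(-915\right) + 527268} = \frac{1}{- \frac{2745}{388} + 527268} = \frac{1}{\frac{204577239}{388}} = \frac{388}{204577239}$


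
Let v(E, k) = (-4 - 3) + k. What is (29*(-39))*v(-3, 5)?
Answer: 2262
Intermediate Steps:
v(E, k) = -7 + k
(29*(-39))*v(-3, 5) = (29*(-39))*(-7 + 5) = -1131*(-2) = 2262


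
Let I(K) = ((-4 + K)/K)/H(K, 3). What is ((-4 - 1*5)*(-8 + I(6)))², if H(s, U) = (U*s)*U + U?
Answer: 1868689/361 ≈ 5176.4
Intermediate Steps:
H(s, U) = U + s*U² (H(s, U) = s*U² + U = U + s*U²)
I(K) = (-4 + K)/(K*(3 + 9*K)) (I(K) = ((-4 + K)/K)/((3*(1 + 3*K))) = ((-4 + K)/K)/(3 + 9*K) = (-4 + K)/(K*(3 + 9*K)))
((-4 - 1*5)*(-8 + I(6)))² = ((-4 - 1*5)*(-8 + (⅓)*(-4 + 6)/(6*(1 + 3*6))))² = ((-4 - 5)*(-8 + (⅓)*(⅙)*2/(1 + 18)))² = (-9*(-8 + (⅓)*(⅙)*2/19))² = (-9*(-8 + (⅓)*(⅙)*(1/19)*2))² = (-9*(-8 + 1/171))² = (-9*(-1367/171))² = (1367/19)² = 1868689/361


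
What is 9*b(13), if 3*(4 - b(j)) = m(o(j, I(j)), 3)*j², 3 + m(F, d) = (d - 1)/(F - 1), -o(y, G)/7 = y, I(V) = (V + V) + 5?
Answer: 72129/46 ≈ 1568.0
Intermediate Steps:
I(V) = 5 + 2*V (I(V) = 2*V + 5 = 5 + 2*V)
o(y, G) = -7*y
m(F, d) = -3 + (-1 + d)/(-1 + F) (m(F, d) = -3 + (d - 1)/(F - 1) = -3 + (-1 + d)/(-1 + F))
b(j) = 4 - j²*(5 + 21*j)/(3*(-1 - 7*j)) (b(j) = 4 - (2 + 3 - (-21)*j)/(-1 - 7*j)*j²/3 = 4 - (2 + 3 + 21*j)/(-1 - 7*j)*j²/3 = 4 - (5 + 21*j)/(-1 - 7*j)*j²/3 = 4 - j²*(5 + 21*j)/(3*(-1 - 7*j)))
9*b(13) = 9*((12 + 84*13 + 13²*(5 + 21*13))/(3*(1 + 7*13))) = 9*((12 + 1092 + 169*(5 + 273))/(3*(1 + 91))) = 9*((⅓)*(12 + 1092 + 169*278)/92) = 9*((⅓)*(1/92)*(12 + 1092 + 46982)) = 9*((⅓)*(1/92)*48086) = 9*(24043/138) = 72129/46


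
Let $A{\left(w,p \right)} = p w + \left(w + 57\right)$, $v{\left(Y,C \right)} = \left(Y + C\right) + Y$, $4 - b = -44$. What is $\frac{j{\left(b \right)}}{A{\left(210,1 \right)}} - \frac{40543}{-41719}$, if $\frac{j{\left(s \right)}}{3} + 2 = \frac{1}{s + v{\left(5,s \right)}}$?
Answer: $\frac{674509013}{703132026} \approx 0.95929$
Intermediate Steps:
$b = 48$ ($b = 4 - -44 = 4 + 44 = 48$)
$v{\left(Y,C \right)} = C + 2 Y$ ($v{\left(Y,C \right)} = \left(C + Y\right) + Y = C + 2 Y$)
$A{\left(w,p \right)} = 57 + w + p w$ ($A{\left(w,p \right)} = p w + \left(57 + w\right) = 57 + w + p w$)
$j{\left(s \right)} = -6 + \frac{3}{10 + 2 s}$ ($j{\left(s \right)} = -6 + \frac{3}{s + \left(s + 2 \cdot 5\right)} = -6 + \frac{3}{s + \left(s + 10\right)} = -6 + \frac{3}{s + \left(10 + s\right)} = -6 + \frac{3}{10 + 2 s}$)
$\frac{j{\left(b \right)}}{A{\left(210,1 \right)}} - \frac{40543}{-41719} = \frac{\frac{3}{2} \frac{1}{5 + 48} \left(-19 - 192\right)}{57 + 210 + 1 \cdot 210} - \frac{40543}{-41719} = \frac{\frac{3}{2} \cdot \frac{1}{53} \left(-19 - 192\right)}{57 + 210 + 210} - - \frac{40543}{41719} = \frac{\frac{3}{2} \cdot \frac{1}{53} \left(-211\right)}{477} + \frac{40543}{41719} = \left(- \frac{633}{106}\right) \frac{1}{477} + \frac{40543}{41719} = - \frac{211}{16854} + \frac{40543}{41719} = \frac{674509013}{703132026}$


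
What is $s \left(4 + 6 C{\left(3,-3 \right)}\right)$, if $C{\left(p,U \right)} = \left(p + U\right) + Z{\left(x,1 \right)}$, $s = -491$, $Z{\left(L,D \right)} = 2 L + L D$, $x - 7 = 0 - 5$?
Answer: $-19640$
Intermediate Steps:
$x = 2$ ($x = 7 + \left(0 - 5\right) = 7 - 5 = 2$)
$Z{\left(L,D \right)} = 2 L + D L$
$C{\left(p,U \right)} = 6 + U + p$ ($C{\left(p,U \right)} = \left(p + U\right) + 2 \left(2 + 1\right) = \left(U + p\right) + 2 \cdot 3 = \left(U + p\right) + 6 = 6 + U + p$)
$s \left(4 + 6 C{\left(3,-3 \right)}\right) = - 491 \left(4 + 6 \left(6 - 3 + 3\right)\right) = - 491 \left(4 + 6 \cdot 6\right) = - 491 \left(4 + 36\right) = \left(-491\right) 40 = -19640$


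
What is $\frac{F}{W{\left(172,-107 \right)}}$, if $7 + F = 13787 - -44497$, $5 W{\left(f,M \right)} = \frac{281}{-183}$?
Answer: $- \frac{53323455}{281} \approx -1.8976 \cdot 10^{5}$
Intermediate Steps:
$W{\left(f,M \right)} = - \frac{281}{915}$ ($W{\left(f,M \right)} = \frac{281 \frac{1}{-183}}{5} = \frac{281 \left(- \frac{1}{183}\right)}{5} = \frac{1}{5} \left(- \frac{281}{183}\right) = - \frac{281}{915}$)
$F = 58277$ ($F = -7 + \left(13787 - -44497\right) = -7 + \left(13787 + 44497\right) = -7 + 58284 = 58277$)
$\frac{F}{W{\left(172,-107 \right)}} = \frac{58277}{- \frac{281}{915}} = 58277 \left(- \frac{915}{281}\right) = - \frac{53323455}{281}$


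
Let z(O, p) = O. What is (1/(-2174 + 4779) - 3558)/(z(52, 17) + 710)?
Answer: -9268589/1985010 ≈ -4.6693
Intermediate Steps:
(1/(-2174 + 4779) - 3558)/(z(52, 17) + 710) = (1/(-2174 + 4779) - 3558)/(52 + 710) = (1/2605 - 3558)/762 = (1/2605 - 3558)*(1/762) = -9268589/2605*1/762 = -9268589/1985010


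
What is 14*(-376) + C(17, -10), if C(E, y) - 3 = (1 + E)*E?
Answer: -4955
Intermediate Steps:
C(E, y) = 3 + E*(1 + E) (C(E, y) = 3 + (1 + E)*E = 3 + E*(1 + E))
14*(-376) + C(17, -10) = 14*(-376) + (3 + 17 + 17**2) = -5264 + (3 + 17 + 289) = -5264 + 309 = -4955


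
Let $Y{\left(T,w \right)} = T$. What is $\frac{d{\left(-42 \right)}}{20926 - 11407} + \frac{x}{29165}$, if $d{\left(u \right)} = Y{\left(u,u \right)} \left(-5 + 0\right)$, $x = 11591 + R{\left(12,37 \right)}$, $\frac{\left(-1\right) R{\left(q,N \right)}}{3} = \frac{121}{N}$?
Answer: $\frac{75535818}{180210535} \approx 0.41915$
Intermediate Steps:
$R{\left(q,N \right)} = - \frac{363}{N}$ ($R{\left(q,N \right)} = - 3 \frac{121}{N} = - \frac{363}{N}$)
$x = \frac{428504}{37}$ ($x = 11591 - \frac{363}{37} = \frac{428504}{37} \approx 11581.0$)
$d{\left(u \right)} = - 5 u$ ($d{\left(u \right)} = u \left(-5 + 0\right) = u \left(-5\right) = - 5 u$)
$\frac{d{\left(-42 \right)}}{20926 - 11407} + \frac{x}{29165} = \frac{\left(-5\right) \left(-42\right)}{20926 - 11407} + \frac{428504}{37 \cdot 29165} = \frac{210}{20926 - 11407} + \frac{428504}{37} \cdot \frac{1}{29165} = \frac{210}{9519} + \frac{428504}{1079105} = 210 \cdot \frac{1}{9519} + \frac{428504}{1079105} = \frac{70}{3173} + \frac{428504}{1079105} = \frac{75535818}{180210535}$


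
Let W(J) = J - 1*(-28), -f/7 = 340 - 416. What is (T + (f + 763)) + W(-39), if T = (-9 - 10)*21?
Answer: 885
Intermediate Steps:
f = 532 (f = -7*(340 - 416) = -7*(-76) = 532)
W(J) = 28 + J (W(J) = J + 28 = 28 + J)
T = -399 (T = -19*21 = -399)
(T + (f + 763)) + W(-39) = (-399 + (532 + 763)) + (28 - 39) = (-399 + 1295) - 11 = 896 - 11 = 885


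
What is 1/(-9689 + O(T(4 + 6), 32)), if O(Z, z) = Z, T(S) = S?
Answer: -1/9679 ≈ -0.00010332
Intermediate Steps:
1/(-9689 + O(T(4 + 6), 32)) = 1/(-9689 + (4 + 6)) = 1/(-9689 + 10) = 1/(-9679) = -1/9679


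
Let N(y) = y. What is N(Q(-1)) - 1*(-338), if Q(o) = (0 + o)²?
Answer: 339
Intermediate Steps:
Q(o) = o²
N(Q(-1)) - 1*(-338) = (-1)² - 1*(-338) = 1 + 338 = 339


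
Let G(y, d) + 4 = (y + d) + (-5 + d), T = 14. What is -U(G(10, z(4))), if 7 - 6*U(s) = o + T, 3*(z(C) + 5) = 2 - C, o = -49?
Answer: -7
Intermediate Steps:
z(C) = -13/3 - C/3 (z(C) = -5 + (2 - C)/3 = -5 + (2/3 - C/3) = -13/3 - C/3)
G(y, d) = -9 + y + 2*d (G(y, d) = -4 + ((y + d) + (-5 + d)) = -4 + ((d + y) + (-5 + d)) = -4 + (-5 + y + 2*d) = -9 + y + 2*d)
U(s) = 7 (U(s) = 7/6 - (-49 + 14)/6 = 7/6 - 1/6*(-35) = 7/6 + 35/6 = 7)
-U(G(10, z(4))) = -1*7 = -7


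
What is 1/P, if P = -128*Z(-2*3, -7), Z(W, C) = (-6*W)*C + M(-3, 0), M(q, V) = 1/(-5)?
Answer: 5/161408 ≈ 3.0977e-5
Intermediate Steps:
M(q, V) = -⅕
Z(W, C) = -⅕ - 6*C*W (Z(W, C) = (-6*W)*C - ⅕ = -6*C*W - ⅕ = -⅕ - 6*C*W)
P = 161408/5 (P = -128*(-⅕ - 6*(-7)*(-2*3)) = -128*(-⅕ - 6*(-7)*(-6)) = -128*(-⅕ - 252) = -128*(-1261/5) = 161408/5 ≈ 32282.)
1/P = 1/(161408/5) = 5/161408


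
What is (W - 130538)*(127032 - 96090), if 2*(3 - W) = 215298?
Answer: -7369889328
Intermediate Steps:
W = -107646 (W = 3 - ½*215298 = 3 - 107649 = -107646)
(W - 130538)*(127032 - 96090) = (-107646 - 130538)*(127032 - 96090) = -238184*30942 = -7369889328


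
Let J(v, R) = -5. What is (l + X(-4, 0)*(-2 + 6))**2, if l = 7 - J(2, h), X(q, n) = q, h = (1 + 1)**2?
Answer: 16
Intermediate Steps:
h = 4 (h = 2**2 = 4)
l = 12 (l = 7 - 1*(-5) = 7 + 5 = 12)
(l + X(-4, 0)*(-2 + 6))**2 = (12 - 4*(-2 + 6))**2 = (12 - 4*4)**2 = (12 - 16)**2 = (-4)**2 = 16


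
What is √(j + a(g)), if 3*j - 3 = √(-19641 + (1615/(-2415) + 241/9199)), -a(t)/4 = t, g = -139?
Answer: √(10995897792358773 + 1481039*I*√387751335418409907)/4443117 ≈ 23.622 + 0.98885*I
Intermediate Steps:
a(t) = -4*t
j = 1 + I*√387751335418409907/13329351 (j = 1 + √(-19641 + (1615/(-2415) + 241/9199))/3 = 1 + √(-19641 + (1615*(-1/2415) + 241*(1/9199)))/3 = 1 + √(-19641 + (-323/483 + 241/9199))/3 = 1 + √(-19641 - 2854874/4443117)/3 = 1 + √(-87270115871/4443117)/3 = 1 + (I*√387751335418409907/4443117)/3 = 1 + I*√387751335418409907/13329351 ≈ 1.0 + 46.716*I)
√(j + a(g)) = √((1 + I*√387751335418409907/13329351) - 4*(-139)) = √((1 + I*√387751335418409907/13329351) + 556) = √(557 + I*√387751335418409907/13329351)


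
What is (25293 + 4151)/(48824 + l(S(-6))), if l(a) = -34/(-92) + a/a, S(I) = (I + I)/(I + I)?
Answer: 1354424/2245967 ≈ 0.60305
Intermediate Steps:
S(I) = 1 (S(I) = (2*I)/((2*I)) = (2*I)*(1/(2*I)) = 1)
l(a) = 63/46 (l(a) = -34*(-1/92) + 1 = 17/46 + 1 = 63/46)
(25293 + 4151)/(48824 + l(S(-6))) = (25293 + 4151)/(48824 + 63/46) = 29444/(2245967/46) = 29444*(46/2245967) = 1354424/2245967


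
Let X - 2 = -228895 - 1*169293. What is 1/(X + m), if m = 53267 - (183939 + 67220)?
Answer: -1/596078 ≈ -1.6776e-6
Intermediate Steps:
m = -197892 (m = 53267 - 1*251159 = 53267 - 251159 = -197892)
X = -398186 (X = 2 + (-228895 - 1*169293) = 2 + (-228895 - 169293) = 2 - 398188 = -398186)
1/(X + m) = 1/(-398186 - 197892) = 1/(-596078) = -1/596078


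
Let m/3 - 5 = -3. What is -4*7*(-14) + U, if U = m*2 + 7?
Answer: 411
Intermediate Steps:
m = 6 (m = 15 + 3*(-3) = 15 - 9 = 6)
U = 19 (U = 6*2 + 7 = 12 + 7 = 19)
-4*7*(-14) + U = -4*7*(-14) + 19 = -28*(-14) + 19 = 392 + 19 = 411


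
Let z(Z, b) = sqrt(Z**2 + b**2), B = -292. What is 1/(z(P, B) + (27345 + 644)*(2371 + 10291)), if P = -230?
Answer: 13630643/4830655143424360 - sqrt(34541)/62798516864516680 ≈ 2.8217e-9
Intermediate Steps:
1/(z(P, B) + (27345 + 644)*(2371 + 10291)) = 1/(sqrt((-230)**2 + (-292)**2) + (27345 + 644)*(2371 + 10291)) = 1/(sqrt(52900 + 85264) + 27989*12662) = 1/(sqrt(138164) + 354396718) = 1/(2*sqrt(34541) + 354396718) = 1/(354396718 + 2*sqrt(34541))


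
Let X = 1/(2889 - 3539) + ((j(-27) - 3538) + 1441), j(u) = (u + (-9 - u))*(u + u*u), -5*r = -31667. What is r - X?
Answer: 9586461/650 ≈ 14748.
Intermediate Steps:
r = 31667/5 (r = -1/5*(-31667) = 31667/5 ≈ 6333.4)
j(u) = -9*u - 9*u**2 (j(u) = -9*(u + u**2) = -9*u - 9*u**2)
X = -5469751/650 (X = 1/(2889 - 3539) + ((-9*(-27)*(1 - 27) - 3538) + 1441) = 1/(-650) + ((-9*(-27)*(-26) - 3538) + 1441) = -1/650 + ((-6318 - 3538) + 1441) = -1/650 + (-9856 + 1441) = -1/650 - 8415 = -5469751/650 ≈ -8415.0)
r - X = 31667/5 - 1*(-5469751/650) = 31667/5 + 5469751/650 = 9586461/650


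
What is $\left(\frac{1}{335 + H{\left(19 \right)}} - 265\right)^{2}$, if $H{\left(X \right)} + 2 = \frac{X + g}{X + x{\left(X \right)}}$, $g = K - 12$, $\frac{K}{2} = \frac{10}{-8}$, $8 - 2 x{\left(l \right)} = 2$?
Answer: $\frac{15094165184641}{214944921} \approx 70223.0$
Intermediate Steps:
$x{\left(l \right)} = 3$ ($x{\left(l \right)} = 4 - 1 = 3$)
$K = - \frac{5}{2}$ ($K = 2 \frac{10}{-8} = 2 \cdot 10 \left(- \frac{1}{8}\right) = 2 \left(- \frac{5}{4}\right) = - \frac{5}{2} \approx -2.5$)
$g = - \frac{29}{2}$ ($g = - \frac{5}{2} - 12 = - \frac{29}{2} \approx -14.5$)
$H{\left(X \right)} = -2 + \frac{- \frac{29}{2} + X}{3 + X}$ ($H{\left(X \right)} = -2 + \frac{X - \frac{29}{2}}{X + 3} = -2 + \frac{- \frac{29}{2} + X}{3 + X}$)
$\left(\frac{1}{335 + H{\left(19 \right)}} - 265\right)^{2} = \left(\frac{1}{335 + \frac{- \frac{41}{2} - 19}{3 + 19}} - 265\right)^{2} = \left(\frac{1}{335 + \frac{- \frac{41}{2} - 19}{22}} - 265\right)^{2} = \left(\frac{1}{335 + \frac{1}{22} \left(- \frac{79}{2}\right)} - 265\right)^{2} = \left(\frac{1}{335 - \frac{79}{44}} - 265\right)^{2} = \left(\frac{1}{\frac{14661}{44}} - 265\right)^{2} = \left(\frac{44}{14661} - 265\right)^{2} = \left(- \frac{3885121}{14661}\right)^{2} = \frac{15094165184641}{214944921}$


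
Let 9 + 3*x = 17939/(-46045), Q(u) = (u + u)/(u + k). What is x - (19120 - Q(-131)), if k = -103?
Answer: -103015336321/5387265 ≈ -19122.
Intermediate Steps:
Q(u) = 2*u/(-103 + u) (Q(u) = (u + u)/(u - 103) = (2*u)/(-103 + u) = 2*u/(-103 + u))
x = -432344/138135 (x = -3 + (17939/(-46045))/3 = -3 + (17939*(-1/46045))/3 = -3 + (⅓)*(-17939/46045) = -3 - 17939/138135 = -432344/138135 ≈ -3.1299)
x - (19120 - Q(-131)) = -432344/138135 - (19120 - 2*(-131)/(-103 - 131)) = -432344/138135 - (19120 - 2*(-131)/(-234)) = -432344/138135 - (19120 - 2*(-131)*(-1)/234) = -432344/138135 - (19120 - 1*131/117) = -432344/138135 - (19120 - 131/117) = -432344/138135 - 1*2236909/117 = -432344/138135 - 2236909/117 = -103015336321/5387265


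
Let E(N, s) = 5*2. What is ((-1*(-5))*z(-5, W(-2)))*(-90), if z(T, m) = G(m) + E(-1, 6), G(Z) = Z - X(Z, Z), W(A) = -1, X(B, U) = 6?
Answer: -1350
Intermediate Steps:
E(N, s) = 10
G(Z) = -6 + Z (G(Z) = Z - 1*6 = Z - 6 = -6 + Z)
z(T, m) = 4 + m (z(T, m) = (-6 + m) + 10 = 4 + m)
((-1*(-5))*z(-5, W(-2)))*(-90) = ((-1*(-5))*(4 - 1))*(-90) = (5*3)*(-90) = 15*(-90) = -1350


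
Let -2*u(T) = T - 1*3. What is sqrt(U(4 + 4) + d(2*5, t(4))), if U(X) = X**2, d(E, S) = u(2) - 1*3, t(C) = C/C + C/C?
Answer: sqrt(246)/2 ≈ 7.8422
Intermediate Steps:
u(T) = 3/2 - T/2 (u(T) = -(T - 1*3)/2 = -(T - 3)/2 = -(-3 + T)/2 = 3/2 - T/2)
t(C) = 2 (t(C) = 1 + 1 = 2)
d(E, S) = -5/2 (d(E, S) = (3/2 - 1/2*2) - 1*3 = (3/2 - 1) - 3 = 1/2 - 3 = -5/2)
sqrt(U(4 + 4) + d(2*5, t(4))) = sqrt((4 + 4)**2 - 5/2) = sqrt(8**2 - 5/2) = sqrt(64 - 5/2) = sqrt(123/2) = sqrt(246)/2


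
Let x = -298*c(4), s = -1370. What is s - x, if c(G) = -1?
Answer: -1668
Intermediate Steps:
x = 298 (x = -298*(-1) = 298)
s - x = -1370 - 1*298 = -1370 - 298 = -1668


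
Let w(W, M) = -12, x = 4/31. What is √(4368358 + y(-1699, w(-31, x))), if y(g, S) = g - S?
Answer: √4366671 ≈ 2089.7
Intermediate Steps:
x = 4/31 (x = 4*(1/31) = 4/31 ≈ 0.12903)
√(4368358 + y(-1699, w(-31, x))) = √(4368358 + (-1699 - 1*(-12))) = √(4368358 + (-1699 + 12)) = √(4368358 - 1687) = √4366671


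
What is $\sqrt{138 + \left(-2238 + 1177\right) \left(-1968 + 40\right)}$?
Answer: $\sqrt{2045746} \approx 1430.3$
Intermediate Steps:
$\sqrt{138 + \left(-2238 + 1177\right) \left(-1968 + 40\right)} = \sqrt{138 - -2045608} = \sqrt{138 + 2045608} = \sqrt{2045746}$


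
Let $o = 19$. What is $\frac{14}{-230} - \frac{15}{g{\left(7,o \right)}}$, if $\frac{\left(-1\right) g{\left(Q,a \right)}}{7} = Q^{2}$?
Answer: $- \frac{676}{39445} \approx -0.017138$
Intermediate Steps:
$g{\left(Q,a \right)} = - 7 Q^{2}$
$\frac{14}{-230} - \frac{15}{g{\left(7,o \right)}} = \frac{14}{-230} - \frac{15}{\left(-7\right) 7^{2}} = 14 \left(- \frac{1}{230}\right) - \frac{15}{\left(-7\right) 49} = - \frac{7}{115} - \frac{15}{-343} = - \frac{7}{115} - - \frac{15}{343} = - \frac{7}{115} + \frac{15}{343} = - \frac{676}{39445}$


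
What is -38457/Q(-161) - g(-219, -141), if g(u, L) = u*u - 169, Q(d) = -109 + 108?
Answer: -9335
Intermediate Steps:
Q(d) = -1
g(u, L) = -169 + u² (g(u, L) = u² - 169 = -169 + u²)
-38457/Q(-161) - g(-219, -141) = -38457/(-1) - (-169 + (-219)²) = -38457*(-1) - (-169 + 47961) = 38457 - 1*47792 = 38457 - 47792 = -9335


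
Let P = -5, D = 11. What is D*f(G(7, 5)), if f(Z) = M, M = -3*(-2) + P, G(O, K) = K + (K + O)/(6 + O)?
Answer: 11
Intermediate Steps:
G(O, K) = K + (K + O)/(6 + O)
M = 1 (M = -3*(-2) - 5 = 6 - 5 = 1)
f(Z) = 1
D*f(G(7, 5)) = 11*1 = 11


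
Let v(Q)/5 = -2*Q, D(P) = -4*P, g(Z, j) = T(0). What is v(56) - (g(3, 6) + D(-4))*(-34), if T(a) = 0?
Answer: -16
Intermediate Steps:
g(Z, j) = 0
v(Q) = -10*Q (v(Q) = 5*(-2*Q) = -10*Q)
v(56) - (g(3, 6) + D(-4))*(-34) = -10*56 - (0 - 4*(-4))*(-34) = -560 - (0 + 16)*(-34) = -560 - 16*(-34) = -560 - 1*(-544) = -560 + 544 = -16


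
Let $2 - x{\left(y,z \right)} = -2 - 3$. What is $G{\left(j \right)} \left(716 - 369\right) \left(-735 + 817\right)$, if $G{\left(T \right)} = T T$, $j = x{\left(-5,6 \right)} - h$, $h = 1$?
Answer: $1024344$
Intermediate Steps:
$x{\left(y,z \right)} = 7$ ($x{\left(y,z \right)} = 2 - \left(-2 - 3\right) = 2 - -5 = 2 + 5 = 7$)
$j = 6$ ($j = 7 - 1 = 6$)
$G{\left(T \right)} = T^{2}$
$G{\left(j \right)} \left(716 - 369\right) \left(-735 + 817\right) = 6^{2} \left(716 - 369\right) \left(-735 + 817\right) = 36 \left(716 - 369\right) 82 = 36 \cdot 347 \cdot 82 = 36 \cdot 28454 = 1024344$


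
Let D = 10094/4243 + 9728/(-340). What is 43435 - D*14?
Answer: 15797503729/360655 ≈ 43802.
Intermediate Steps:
D = -9460986/360655 (D = 10094*(1/4243) + 9728*(-1/340) = 10094/4243 - 2432/85 = -9460986/360655 ≈ -26.233)
43435 - D*14 = 43435 - (-9460986)*14/360655 = 43435 - 1*(-132453804/360655) = 43435 + 132453804/360655 = 15797503729/360655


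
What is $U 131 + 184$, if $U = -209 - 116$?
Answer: $-42391$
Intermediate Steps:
$U = -325$ ($U = -209 - 116 = -325$)
$U 131 + 184 = \left(-325\right) 131 + 184 = -42575 + 184 = -42391$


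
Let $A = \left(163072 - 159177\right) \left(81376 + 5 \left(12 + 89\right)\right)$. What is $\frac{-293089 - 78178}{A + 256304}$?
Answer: $- \frac{28559}{24552523} \approx -0.0011632$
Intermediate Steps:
$A = 318926495$ ($A = 3895 \left(81376 + 5 \cdot 101\right) = 3895 \left(81376 + 505\right) = 3895 \cdot 81881 = 318926495$)
$\frac{-293089 - 78178}{A + 256304} = \frac{-293089 - 78178}{318926495 + 256304} = - \frac{371267}{319182799} = \left(-371267\right) \frac{1}{319182799} = - \frac{28559}{24552523}$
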